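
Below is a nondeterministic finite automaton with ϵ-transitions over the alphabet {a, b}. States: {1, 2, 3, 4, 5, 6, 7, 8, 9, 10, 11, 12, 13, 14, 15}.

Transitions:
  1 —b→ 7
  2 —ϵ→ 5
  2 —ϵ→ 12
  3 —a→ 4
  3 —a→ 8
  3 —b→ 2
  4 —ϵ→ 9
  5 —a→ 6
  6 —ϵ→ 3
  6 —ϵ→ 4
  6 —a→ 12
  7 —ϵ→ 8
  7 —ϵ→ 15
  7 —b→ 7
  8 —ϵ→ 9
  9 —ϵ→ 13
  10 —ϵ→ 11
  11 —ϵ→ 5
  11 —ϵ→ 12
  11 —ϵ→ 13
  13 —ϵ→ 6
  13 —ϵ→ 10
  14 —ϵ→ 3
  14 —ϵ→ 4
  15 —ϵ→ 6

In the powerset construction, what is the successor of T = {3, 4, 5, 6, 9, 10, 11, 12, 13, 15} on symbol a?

{3, 4, 5, 6, 8, 9, 10, 11, 12, 13}

3 on a → {4, 8}.
5 on a → {6}.
6 on a → {12}.
No a-transition from 4, 9, 10, 11, 12, 13, 15.
Union after reading a: {4, 6, 8, 12}.
Now take the ϵ-closure:
From 4 via ϵ: add 9.
From 6 via ϵ: add 3.
From 9 via ϵ: add 13.
From 13 via ϵ: add 10.
From 10 via ϵ: add 11.
From 11 via ϵ: add 5.
No new states can be added; the closed set is {3, 4, 5, 6, 8, 9, 10, 11, 12, 13}.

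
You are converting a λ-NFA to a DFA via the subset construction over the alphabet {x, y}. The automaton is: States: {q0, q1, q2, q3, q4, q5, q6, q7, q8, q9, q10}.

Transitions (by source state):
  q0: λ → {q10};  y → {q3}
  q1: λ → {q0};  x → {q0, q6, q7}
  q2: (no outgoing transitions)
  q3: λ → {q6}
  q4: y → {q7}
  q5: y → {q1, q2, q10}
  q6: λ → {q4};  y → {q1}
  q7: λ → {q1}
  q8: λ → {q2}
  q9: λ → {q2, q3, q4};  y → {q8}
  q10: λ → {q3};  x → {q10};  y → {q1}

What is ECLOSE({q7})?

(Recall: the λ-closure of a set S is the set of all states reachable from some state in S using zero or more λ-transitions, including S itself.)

Start with {q7}.
From q7 via λ: add q1.
From q1 via λ: add q0.
From q0 via λ: add q10.
From q10 via λ: add q3.
From q3 via λ: add q6.
From q6 via λ: add q4.
No new states can be added; the closed set is {q0, q1, q3, q4, q6, q7, q10}.

{q0, q1, q3, q4, q6, q7, q10}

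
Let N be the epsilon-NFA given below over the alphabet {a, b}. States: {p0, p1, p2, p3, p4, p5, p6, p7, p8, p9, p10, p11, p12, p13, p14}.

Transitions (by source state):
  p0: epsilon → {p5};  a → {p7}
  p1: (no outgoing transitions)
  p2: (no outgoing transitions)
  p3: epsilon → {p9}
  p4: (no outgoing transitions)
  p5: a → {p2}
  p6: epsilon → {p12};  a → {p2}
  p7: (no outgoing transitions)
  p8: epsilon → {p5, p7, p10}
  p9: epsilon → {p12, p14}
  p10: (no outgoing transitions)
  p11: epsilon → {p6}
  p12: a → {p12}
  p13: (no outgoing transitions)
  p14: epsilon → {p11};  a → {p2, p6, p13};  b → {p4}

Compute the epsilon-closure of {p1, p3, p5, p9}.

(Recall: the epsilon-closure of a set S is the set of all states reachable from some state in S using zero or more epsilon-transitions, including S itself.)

{p1, p3, p5, p6, p9, p11, p12, p14}

Start with {p1, p3, p5, p9}.
From p9 via epsilon: add p12, p14.
From p14 via epsilon: add p11.
From p11 via epsilon: add p6.
No new states can be added; the closed set is {p1, p3, p5, p6, p9, p11, p12, p14}.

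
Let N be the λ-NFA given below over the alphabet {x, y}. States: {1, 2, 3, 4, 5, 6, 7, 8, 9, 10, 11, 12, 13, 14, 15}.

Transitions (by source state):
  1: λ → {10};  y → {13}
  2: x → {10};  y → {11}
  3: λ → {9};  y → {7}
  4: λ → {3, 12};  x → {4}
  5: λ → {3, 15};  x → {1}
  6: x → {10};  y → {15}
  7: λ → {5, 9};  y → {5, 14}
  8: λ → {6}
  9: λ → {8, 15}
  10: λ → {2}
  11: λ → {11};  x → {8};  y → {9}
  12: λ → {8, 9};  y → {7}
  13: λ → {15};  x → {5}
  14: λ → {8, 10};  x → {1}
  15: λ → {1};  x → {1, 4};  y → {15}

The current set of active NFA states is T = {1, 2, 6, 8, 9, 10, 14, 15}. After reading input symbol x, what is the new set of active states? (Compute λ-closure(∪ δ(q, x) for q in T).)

2 on x → {10}.
6 on x → {10}.
14 on x → {1}.
15 on x → {1, 4}.
No x-transition from 1, 8, 9, 10.
Union after reading x: {1, 4, 10}.
Now take the λ-closure:
From 4 via λ: add 3, 12.
From 10 via λ: add 2.
From 3 via λ: add 9.
From 12 via λ: add 8.
From 8 via λ: add 6.
From 9 via λ: add 15.
No new states can be added; the closed set is {1, 2, 3, 4, 6, 8, 9, 10, 12, 15}.

{1, 2, 3, 4, 6, 8, 9, 10, 12, 15}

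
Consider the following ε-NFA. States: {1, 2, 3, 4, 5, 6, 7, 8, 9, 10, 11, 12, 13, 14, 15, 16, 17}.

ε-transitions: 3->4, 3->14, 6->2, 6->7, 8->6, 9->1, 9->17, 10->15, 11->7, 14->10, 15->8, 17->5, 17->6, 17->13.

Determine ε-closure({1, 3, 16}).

{1, 2, 3, 4, 6, 7, 8, 10, 14, 15, 16}

Start with {1, 3, 16}.
From 3 via ε: add 4, 14.
From 14 via ε: add 10.
From 10 via ε: add 15.
From 15 via ε: add 8.
From 8 via ε: add 6.
From 6 via ε: add 2, 7.
No new states can be added; the closed set is {1, 2, 3, 4, 6, 7, 8, 10, 14, 15, 16}.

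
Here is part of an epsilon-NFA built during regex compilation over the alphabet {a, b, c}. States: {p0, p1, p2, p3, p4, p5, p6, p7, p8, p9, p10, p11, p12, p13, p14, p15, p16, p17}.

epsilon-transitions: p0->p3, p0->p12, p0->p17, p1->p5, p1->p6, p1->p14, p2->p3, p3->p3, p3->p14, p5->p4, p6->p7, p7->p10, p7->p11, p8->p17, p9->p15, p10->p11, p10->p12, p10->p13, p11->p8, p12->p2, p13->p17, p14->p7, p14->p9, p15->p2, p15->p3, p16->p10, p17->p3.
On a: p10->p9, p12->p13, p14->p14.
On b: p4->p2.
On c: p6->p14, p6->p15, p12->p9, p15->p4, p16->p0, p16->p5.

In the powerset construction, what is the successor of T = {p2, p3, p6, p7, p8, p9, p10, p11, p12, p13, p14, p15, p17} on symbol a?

p10 on a → {p9}.
p12 on a → {p13}.
p14 on a → {p14}.
No a-transition from p2, p3, p6, p7, p8, p9, p11, p13, p15, p17.
Union after reading a: {p9, p13, p14}.
Now take the epsilon-closure:
From p9 via epsilon: add p15.
From p13 via epsilon: add p17.
From p14 via epsilon: add p7.
From p7 via epsilon: add p10, p11.
From p15 via epsilon: add p2, p3.
From p10 via epsilon: add p12.
From p11 via epsilon: add p8.
No new states can be added; the closed set is {p2, p3, p7, p8, p9, p10, p11, p12, p13, p14, p15, p17}.

{p2, p3, p7, p8, p9, p10, p11, p12, p13, p14, p15, p17}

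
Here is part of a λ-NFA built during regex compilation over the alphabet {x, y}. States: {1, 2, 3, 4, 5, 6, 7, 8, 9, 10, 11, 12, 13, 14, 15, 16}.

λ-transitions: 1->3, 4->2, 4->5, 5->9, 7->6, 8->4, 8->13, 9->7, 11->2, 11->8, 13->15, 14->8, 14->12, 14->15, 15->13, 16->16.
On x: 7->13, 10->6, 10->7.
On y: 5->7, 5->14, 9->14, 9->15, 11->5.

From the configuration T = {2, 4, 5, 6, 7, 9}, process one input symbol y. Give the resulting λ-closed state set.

{2, 4, 5, 6, 7, 8, 9, 12, 13, 14, 15}

5 on y → {7, 14}.
9 on y → {14, 15}.
No y-transition from 2, 4, 6, 7.
Union after reading y: {7, 14, 15}.
Now take the λ-closure:
From 7 via λ: add 6.
From 14 via λ: add 8, 12.
From 15 via λ: add 13.
From 8 via λ: add 4.
From 4 via λ: add 2, 5.
From 5 via λ: add 9.
No new states can be added; the closed set is {2, 4, 5, 6, 7, 8, 9, 12, 13, 14, 15}.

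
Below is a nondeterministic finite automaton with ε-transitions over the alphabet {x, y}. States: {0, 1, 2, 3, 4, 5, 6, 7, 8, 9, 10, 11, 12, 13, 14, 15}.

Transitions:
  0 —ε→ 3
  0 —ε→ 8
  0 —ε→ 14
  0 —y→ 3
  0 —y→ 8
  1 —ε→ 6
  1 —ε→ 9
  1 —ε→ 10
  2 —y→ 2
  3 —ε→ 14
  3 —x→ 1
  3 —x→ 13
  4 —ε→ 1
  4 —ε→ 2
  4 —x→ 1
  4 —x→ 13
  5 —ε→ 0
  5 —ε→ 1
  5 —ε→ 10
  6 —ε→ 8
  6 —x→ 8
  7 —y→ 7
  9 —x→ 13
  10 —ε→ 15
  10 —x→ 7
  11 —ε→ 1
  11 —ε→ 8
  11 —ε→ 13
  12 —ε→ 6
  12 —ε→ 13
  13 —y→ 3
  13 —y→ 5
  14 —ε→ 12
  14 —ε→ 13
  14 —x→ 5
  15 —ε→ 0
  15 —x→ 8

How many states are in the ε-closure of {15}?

Start with {15}.
From 15 via ε: add 0.
From 0 via ε: add 3, 8, 14.
From 14 via ε: add 12, 13.
From 12 via ε: add 6.
ε-closure = {0, 3, 6, 8, 12, 13, 14, 15}, which has 8 states.

8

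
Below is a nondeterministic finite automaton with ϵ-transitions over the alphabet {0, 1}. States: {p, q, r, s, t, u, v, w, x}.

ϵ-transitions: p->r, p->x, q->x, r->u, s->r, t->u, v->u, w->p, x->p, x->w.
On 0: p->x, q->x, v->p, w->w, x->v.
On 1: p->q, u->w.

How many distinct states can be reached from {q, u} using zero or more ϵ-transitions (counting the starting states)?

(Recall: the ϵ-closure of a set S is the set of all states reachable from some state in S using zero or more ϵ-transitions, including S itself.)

Start with {q, u}.
From q via ϵ: add x.
From x via ϵ: add p, w.
From p via ϵ: add r.
ϵ-closure = {p, q, r, u, w, x}, which has 6 states.

6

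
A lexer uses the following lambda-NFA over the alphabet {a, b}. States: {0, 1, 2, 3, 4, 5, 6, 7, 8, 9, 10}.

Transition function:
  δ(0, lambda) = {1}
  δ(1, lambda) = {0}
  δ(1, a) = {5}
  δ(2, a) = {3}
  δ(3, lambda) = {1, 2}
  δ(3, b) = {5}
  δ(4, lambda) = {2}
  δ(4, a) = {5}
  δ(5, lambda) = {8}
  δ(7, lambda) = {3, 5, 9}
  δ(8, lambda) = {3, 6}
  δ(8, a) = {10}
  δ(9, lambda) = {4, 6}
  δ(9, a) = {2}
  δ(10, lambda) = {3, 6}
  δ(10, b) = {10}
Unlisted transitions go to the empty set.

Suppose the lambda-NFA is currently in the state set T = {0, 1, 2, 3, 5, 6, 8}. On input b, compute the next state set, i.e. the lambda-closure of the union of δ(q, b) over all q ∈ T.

3 on b → {5}.
No b-transition from 0, 1, 2, 5, 6, 8.
Union after reading b: {5}.
Now take the lambda-closure:
From 5 via lambda: add 8.
From 8 via lambda: add 3, 6.
From 3 via lambda: add 1, 2.
From 1 via lambda: add 0.
No new states can be added; the closed set is {0, 1, 2, 3, 5, 6, 8}.

{0, 1, 2, 3, 5, 6, 8}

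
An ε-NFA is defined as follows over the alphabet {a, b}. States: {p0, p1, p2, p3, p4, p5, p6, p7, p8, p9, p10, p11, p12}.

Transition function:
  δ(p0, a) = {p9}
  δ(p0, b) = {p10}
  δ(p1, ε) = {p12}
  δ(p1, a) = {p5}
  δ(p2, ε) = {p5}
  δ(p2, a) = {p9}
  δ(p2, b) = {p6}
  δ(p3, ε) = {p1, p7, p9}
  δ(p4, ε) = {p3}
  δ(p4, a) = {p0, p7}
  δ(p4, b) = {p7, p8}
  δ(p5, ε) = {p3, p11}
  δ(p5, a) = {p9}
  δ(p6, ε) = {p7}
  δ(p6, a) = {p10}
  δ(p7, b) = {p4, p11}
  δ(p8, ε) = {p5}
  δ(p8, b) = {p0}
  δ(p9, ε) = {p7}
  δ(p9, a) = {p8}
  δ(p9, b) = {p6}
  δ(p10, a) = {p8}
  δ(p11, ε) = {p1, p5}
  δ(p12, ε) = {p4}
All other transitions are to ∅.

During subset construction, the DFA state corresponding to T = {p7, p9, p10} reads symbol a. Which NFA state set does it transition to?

p9 on a → {p8}.
p10 on a → {p8}.
No a-transition from p7.
Union after reading a: {p8}.
Now take the ε-closure:
From p8 via ε: add p5.
From p5 via ε: add p3, p11.
From p3 via ε: add p1, p7, p9.
From p1 via ε: add p12.
From p12 via ε: add p4.
No new states can be added; the closed set is {p1, p3, p4, p5, p7, p8, p9, p11, p12}.

{p1, p3, p4, p5, p7, p8, p9, p11, p12}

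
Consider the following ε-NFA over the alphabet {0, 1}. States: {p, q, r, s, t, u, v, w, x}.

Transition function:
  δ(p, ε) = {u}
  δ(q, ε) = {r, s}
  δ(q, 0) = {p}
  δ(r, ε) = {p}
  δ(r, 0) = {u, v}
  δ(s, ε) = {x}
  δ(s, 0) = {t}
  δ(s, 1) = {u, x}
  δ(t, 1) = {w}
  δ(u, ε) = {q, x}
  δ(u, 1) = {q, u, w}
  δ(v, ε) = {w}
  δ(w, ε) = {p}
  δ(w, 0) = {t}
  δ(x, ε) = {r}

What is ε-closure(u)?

{p, q, r, s, u, x}

Start with {u}.
From u via ε: add q, x.
From q via ε: add r, s.
From r via ε: add p.
No new states can be added; the closed set is {p, q, r, s, u, x}.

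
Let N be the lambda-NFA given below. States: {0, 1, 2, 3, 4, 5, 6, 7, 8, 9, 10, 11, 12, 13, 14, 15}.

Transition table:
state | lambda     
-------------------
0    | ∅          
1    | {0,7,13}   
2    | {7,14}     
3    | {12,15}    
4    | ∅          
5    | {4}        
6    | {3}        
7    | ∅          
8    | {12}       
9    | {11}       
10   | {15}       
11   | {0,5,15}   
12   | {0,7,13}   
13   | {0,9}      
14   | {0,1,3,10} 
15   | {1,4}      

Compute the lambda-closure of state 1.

{0, 1, 4, 5, 7, 9, 11, 13, 15}

Start with {1}.
From 1 via lambda: add 0, 7, 13.
From 13 via lambda: add 9.
From 9 via lambda: add 11.
From 11 via lambda: add 5, 15.
From 5 via lambda: add 4.
No new states can be added; the closed set is {0, 1, 4, 5, 7, 9, 11, 13, 15}.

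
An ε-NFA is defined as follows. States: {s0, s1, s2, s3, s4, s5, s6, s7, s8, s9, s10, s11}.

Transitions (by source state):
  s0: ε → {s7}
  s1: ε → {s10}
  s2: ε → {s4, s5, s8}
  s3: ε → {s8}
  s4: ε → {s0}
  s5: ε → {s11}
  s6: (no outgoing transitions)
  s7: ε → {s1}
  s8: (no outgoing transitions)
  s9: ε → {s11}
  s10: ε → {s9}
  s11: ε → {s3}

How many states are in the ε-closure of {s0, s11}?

8

Start with {s0, s11}.
From s0 via ε: add s7.
From s11 via ε: add s3.
From s3 via ε: add s8.
From s7 via ε: add s1.
From s1 via ε: add s10.
From s10 via ε: add s9.
ε-closure = {s0, s1, s3, s7, s8, s9, s10, s11}, which has 8 states.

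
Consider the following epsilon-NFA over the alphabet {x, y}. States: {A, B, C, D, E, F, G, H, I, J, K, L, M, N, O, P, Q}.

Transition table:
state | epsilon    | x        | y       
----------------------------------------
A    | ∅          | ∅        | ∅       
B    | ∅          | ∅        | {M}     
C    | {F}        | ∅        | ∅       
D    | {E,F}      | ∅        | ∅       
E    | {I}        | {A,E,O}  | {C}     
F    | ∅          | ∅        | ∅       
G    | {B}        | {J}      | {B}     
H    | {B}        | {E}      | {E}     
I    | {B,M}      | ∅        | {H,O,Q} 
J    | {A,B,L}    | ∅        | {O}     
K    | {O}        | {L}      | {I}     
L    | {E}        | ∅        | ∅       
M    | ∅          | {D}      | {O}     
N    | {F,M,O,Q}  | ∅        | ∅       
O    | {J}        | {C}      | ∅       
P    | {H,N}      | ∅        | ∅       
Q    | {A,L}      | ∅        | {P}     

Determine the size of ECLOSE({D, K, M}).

11

Start with {D, K, M}.
From D via epsilon: add E, F.
From K via epsilon: add O.
From E via epsilon: add I.
From O via epsilon: add J.
From I via epsilon: add B.
From J via epsilon: add A, L.
epsilon-closure = {A, B, D, E, F, I, J, K, L, M, O}, which has 11 states.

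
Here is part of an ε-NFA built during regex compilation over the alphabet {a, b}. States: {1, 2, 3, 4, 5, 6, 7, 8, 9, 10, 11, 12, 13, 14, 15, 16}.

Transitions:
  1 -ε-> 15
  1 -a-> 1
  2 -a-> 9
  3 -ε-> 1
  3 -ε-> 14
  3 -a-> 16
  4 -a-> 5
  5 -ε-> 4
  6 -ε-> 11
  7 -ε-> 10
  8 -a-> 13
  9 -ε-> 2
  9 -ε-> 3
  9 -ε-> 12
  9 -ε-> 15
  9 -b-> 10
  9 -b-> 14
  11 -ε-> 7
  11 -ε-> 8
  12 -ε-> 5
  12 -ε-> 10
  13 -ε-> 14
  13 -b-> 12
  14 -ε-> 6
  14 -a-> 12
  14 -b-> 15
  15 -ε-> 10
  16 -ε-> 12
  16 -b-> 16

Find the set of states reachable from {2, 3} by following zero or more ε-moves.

Start with {2, 3}.
From 3 via ε: add 1, 14.
From 1 via ε: add 15.
From 14 via ε: add 6.
From 6 via ε: add 11.
From 15 via ε: add 10.
From 11 via ε: add 7, 8.
No new states can be added; the closed set is {1, 2, 3, 6, 7, 8, 10, 11, 14, 15}.

{1, 2, 3, 6, 7, 8, 10, 11, 14, 15}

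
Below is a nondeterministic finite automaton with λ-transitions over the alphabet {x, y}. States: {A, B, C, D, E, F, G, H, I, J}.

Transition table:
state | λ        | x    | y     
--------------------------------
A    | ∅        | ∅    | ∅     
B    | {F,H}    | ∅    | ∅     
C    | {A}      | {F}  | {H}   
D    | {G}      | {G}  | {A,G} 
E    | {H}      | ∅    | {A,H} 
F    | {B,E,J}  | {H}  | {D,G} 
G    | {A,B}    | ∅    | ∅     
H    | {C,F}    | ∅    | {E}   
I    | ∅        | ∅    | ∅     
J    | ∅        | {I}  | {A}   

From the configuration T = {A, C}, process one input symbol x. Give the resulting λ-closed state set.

{A, B, C, E, F, H, J}

C on x → {F}.
No x-transition from A.
Union after reading x: {F}.
Now take the λ-closure:
From F via λ: add B, E, J.
From B via λ: add H.
From H via λ: add C.
From C via λ: add A.
No new states can be added; the closed set is {A, B, C, E, F, H, J}.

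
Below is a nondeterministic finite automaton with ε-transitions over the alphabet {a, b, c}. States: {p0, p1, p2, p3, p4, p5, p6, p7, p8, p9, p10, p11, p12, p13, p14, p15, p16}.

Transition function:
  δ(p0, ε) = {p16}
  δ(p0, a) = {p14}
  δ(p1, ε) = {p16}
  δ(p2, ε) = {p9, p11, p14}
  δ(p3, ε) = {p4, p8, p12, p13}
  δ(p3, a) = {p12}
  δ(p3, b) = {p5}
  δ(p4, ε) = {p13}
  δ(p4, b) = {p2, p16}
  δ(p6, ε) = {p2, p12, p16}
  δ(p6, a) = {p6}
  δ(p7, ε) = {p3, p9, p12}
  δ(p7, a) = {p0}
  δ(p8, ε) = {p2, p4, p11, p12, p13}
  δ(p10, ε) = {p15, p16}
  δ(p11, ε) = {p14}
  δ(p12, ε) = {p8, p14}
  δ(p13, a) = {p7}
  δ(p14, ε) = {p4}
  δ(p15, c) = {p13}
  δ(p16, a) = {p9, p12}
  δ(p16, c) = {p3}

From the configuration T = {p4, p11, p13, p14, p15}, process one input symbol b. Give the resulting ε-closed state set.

{p2, p4, p9, p11, p13, p14, p16}

p4 on b → {p2, p16}.
No b-transition from p11, p13, p14, p15.
Union after reading b: {p2, p16}.
Now take the ε-closure:
From p2 via ε: add p9, p11, p14.
From p14 via ε: add p4.
From p4 via ε: add p13.
No new states can be added; the closed set is {p2, p4, p9, p11, p13, p14, p16}.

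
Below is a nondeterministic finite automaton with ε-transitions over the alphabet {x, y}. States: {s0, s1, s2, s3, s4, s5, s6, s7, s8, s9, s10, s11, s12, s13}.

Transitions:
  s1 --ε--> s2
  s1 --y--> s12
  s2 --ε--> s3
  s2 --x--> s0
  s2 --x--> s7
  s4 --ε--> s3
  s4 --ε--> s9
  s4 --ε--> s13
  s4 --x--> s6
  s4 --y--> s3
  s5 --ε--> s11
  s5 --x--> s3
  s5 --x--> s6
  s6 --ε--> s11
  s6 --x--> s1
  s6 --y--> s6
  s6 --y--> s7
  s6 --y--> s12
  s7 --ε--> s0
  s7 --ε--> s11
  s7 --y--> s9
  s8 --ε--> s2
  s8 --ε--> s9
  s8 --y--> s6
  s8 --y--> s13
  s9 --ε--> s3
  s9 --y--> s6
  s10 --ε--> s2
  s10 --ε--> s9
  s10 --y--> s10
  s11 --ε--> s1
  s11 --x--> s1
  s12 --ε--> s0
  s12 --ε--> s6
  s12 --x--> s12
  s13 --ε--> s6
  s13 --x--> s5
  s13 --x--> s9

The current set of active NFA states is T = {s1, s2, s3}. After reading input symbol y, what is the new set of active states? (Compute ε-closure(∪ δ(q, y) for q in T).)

{s0, s1, s2, s3, s6, s11, s12}

s1 on y → {s12}.
No y-transition from s2, s3.
Union after reading y: {s12}.
Now take the ε-closure:
From s12 via ε: add s0, s6.
From s6 via ε: add s11.
From s11 via ε: add s1.
From s1 via ε: add s2.
From s2 via ε: add s3.
No new states can be added; the closed set is {s0, s1, s2, s3, s6, s11, s12}.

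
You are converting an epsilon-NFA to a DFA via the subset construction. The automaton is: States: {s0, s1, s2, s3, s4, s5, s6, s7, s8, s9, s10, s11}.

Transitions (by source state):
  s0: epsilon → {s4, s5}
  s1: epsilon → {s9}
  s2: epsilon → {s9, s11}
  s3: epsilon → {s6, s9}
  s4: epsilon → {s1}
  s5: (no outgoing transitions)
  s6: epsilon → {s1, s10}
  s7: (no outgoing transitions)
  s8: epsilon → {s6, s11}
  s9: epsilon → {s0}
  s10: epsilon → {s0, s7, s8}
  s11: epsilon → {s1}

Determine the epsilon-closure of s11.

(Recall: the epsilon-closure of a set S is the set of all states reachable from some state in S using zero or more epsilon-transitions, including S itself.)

{s0, s1, s4, s5, s9, s11}

Start with {s11}.
From s11 via epsilon: add s1.
From s1 via epsilon: add s9.
From s9 via epsilon: add s0.
From s0 via epsilon: add s4, s5.
No new states can be added; the closed set is {s0, s1, s4, s5, s9, s11}.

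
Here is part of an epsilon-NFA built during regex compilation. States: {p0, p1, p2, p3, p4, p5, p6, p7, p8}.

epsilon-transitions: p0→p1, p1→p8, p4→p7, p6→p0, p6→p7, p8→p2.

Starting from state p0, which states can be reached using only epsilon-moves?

{p0, p1, p2, p8}

Start with {p0}.
From p0 via epsilon: add p1.
From p1 via epsilon: add p8.
From p8 via epsilon: add p2.
No new states can be added; the closed set is {p0, p1, p2, p8}.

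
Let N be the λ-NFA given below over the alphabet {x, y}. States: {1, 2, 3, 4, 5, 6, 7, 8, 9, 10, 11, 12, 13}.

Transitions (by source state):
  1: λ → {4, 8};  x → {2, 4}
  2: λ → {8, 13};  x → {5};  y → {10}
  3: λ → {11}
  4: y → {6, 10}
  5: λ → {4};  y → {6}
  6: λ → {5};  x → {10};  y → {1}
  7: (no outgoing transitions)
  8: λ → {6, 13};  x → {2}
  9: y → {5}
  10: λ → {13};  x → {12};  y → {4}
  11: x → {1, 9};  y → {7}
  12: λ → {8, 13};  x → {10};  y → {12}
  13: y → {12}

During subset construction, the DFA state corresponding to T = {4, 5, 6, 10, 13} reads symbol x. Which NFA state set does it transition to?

6 on x → {10}.
10 on x → {12}.
No x-transition from 4, 5, 13.
Union after reading x: {10, 12}.
Now take the λ-closure:
From 10 via λ: add 13.
From 12 via λ: add 8.
From 8 via λ: add 6.
From 6 via λ: add 5.
From 5 via λ: add 4.
No new states can be added; the closed set is {4, 5, 6, 8, 10, 12, 13}.

{4, 5, 6, 8, 10, 12, 13}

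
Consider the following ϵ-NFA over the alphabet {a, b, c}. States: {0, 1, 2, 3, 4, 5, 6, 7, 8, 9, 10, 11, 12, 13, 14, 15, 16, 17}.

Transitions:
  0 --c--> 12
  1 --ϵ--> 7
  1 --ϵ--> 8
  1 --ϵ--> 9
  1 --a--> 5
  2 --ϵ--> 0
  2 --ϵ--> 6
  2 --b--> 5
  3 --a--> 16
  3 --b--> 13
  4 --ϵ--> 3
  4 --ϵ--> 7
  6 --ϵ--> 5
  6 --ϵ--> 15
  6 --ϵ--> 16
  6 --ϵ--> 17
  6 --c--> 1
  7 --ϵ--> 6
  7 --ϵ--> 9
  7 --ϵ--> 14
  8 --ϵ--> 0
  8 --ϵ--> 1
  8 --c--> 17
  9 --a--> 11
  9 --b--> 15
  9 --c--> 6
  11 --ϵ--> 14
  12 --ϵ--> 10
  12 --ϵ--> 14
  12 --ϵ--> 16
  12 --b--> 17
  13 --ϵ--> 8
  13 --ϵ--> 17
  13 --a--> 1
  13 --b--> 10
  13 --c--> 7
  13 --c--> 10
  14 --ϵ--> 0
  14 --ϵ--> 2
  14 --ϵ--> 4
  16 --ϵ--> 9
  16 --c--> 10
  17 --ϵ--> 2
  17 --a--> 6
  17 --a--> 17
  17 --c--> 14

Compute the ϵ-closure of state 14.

{0, 2, 3, 4, 5, 6, 7, 9, 14, 15, 16, 17}

Start with {14}.
From 14 via ϵ: add 0, 2, 4.
From 2 via ϵ: add 6.
From 4 via ϵ: add 3, 7.
From 6 via ϵ: add 5, 15, 16, 17.
From 7 via ϵ: add 9.
No new states can be added; the closed set is {0, 2, 3, 4, 5, 6, 7, 9, 14, 15, 16, 17}.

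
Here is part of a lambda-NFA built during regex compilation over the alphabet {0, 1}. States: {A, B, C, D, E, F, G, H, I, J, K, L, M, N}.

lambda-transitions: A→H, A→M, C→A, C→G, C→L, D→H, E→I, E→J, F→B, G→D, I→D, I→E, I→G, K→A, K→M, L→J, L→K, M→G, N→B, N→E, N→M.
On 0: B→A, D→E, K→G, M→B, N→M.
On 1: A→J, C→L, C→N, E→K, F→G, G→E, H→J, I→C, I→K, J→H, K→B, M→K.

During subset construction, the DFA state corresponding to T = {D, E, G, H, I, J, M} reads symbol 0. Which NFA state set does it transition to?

D on 0 → {E}.
M on 0 → {B}.
No 0-transition from E, G, H, I, J.
Union after reading 0: {B, E}.
Now take the lambda-closure:
From E via lambda: add I, J.
From I via lambda: add D, G.
From D via lambda: add H.
No new states can be added; the closed set is {B, D, E, G, H, I, J}.

{B, D, E, G, H, I, J}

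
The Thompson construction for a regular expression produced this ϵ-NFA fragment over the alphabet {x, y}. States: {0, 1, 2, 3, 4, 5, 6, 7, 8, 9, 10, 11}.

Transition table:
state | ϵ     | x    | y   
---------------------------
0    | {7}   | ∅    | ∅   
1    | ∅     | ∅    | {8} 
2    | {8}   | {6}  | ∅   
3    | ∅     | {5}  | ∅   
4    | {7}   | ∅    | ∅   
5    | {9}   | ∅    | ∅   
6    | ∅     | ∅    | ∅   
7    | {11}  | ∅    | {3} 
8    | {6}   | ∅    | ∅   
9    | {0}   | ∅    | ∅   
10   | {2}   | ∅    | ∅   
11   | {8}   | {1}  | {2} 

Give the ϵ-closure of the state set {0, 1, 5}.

Start with {0, 1, 5}.
From 0 via ϵ: add 7.
From 5 via ϵ: add 9.
From 7 via ϵ: add 11.
From 11 via ϵ: add 8.
From 8 via ϵ: add 6.
No new states can be added; the closed set is {0, 1, 5, 6, 7, 8, 9, 11}.

{0, 1, 5, 6, 7, 8, 9, 11}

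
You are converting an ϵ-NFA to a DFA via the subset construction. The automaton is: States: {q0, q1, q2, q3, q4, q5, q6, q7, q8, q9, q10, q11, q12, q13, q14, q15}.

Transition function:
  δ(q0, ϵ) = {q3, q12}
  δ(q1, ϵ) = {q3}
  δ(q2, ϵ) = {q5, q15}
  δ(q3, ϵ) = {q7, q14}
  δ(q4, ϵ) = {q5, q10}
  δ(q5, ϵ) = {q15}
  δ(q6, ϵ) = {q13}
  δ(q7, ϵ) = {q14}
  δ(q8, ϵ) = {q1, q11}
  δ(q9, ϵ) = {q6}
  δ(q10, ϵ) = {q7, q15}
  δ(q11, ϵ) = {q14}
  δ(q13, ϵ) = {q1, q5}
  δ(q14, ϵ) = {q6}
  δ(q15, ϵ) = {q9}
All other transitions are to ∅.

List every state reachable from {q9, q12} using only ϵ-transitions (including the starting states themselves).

{q1, q3, q5, q6, q7, q9, q12, q13, q14, q15}

Start with {q9, q12}.
From q9 via ϵ: add q6.
From q6 via ϵ: add q13.
From q13 via ϵ: add q1, q5.
From q1 via ϵ: add q3.
From q5 via ϵ: add q15.
From q3 via ϵ: add q7, q14.
No new states can be added; the closed set is {q1, q3, q5, q6, q7, q9, q12, q13, q14, q15}.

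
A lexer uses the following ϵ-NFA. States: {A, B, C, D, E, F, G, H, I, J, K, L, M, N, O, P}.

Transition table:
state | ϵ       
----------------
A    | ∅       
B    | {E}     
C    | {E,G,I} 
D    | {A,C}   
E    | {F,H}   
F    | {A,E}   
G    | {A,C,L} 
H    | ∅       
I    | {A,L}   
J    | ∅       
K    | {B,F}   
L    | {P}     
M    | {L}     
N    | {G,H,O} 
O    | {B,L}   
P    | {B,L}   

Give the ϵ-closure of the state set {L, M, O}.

{A, B, E, F, H, L, M, O, P}

Start with {L, M, O}.
From L via ϵ: add P.
From O via ϵ: add B.
From B via ϵ: add E.
From E via ϵ: add F, H.
From F via ϵ: add A.
No new states can be added; the closed set is {A, B, E, F, H, L, M, O, P}.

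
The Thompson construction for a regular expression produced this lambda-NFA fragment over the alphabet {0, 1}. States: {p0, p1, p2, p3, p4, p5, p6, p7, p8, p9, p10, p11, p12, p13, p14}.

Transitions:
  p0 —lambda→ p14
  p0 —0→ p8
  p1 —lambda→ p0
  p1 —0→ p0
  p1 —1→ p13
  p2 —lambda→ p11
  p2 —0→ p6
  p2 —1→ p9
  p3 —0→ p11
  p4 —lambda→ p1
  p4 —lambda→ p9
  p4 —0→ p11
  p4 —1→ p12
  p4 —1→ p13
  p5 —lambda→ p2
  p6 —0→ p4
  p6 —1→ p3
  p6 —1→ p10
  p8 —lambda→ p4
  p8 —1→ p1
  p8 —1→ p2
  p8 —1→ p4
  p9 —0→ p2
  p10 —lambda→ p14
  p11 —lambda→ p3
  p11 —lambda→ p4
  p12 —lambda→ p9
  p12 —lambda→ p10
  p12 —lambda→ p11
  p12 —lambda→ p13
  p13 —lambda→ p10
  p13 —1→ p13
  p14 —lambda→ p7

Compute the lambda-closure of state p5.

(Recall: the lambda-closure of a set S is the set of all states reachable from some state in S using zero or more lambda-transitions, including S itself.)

Start with {p5}.
From p5 via lambda: add p2.
From p2 via lambda: add p11.
From p11 via lambda: add p3, p4.
From p4 via lambda: add p1, p9.
From p1 via lambda: add p0.
From p0 via lambda: add p14.
From p14 via lambda: add p7.
No new states can be added; the closed set is {p0, p1, p2, p3, p4, p5, p7, p9, p11, p14}.

{p0, p1, p2, p3, p4, p5, p7, p9, p11, p14}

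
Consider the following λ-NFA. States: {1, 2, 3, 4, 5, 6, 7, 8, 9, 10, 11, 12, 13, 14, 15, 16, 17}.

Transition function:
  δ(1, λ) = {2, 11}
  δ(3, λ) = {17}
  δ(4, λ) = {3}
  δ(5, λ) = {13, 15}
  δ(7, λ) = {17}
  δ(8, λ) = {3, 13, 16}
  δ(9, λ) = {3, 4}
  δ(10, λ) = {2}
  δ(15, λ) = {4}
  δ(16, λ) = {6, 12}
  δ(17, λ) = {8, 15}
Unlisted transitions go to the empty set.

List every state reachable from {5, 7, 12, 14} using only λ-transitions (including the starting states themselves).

{3, 4, 5, 6, 7, 8, 12, 13, 14, 15, 16, 17}

Start with {5, 7, 12, 14}.
From 5 via λ: add 13, 15.
From 7 via λ: add 17.
From 15 via λ: add 4.
From 17 via λ: add 8.
From 4 via λ: add 3.
From 8 via λ: add 16.
From 16 via λ: add 6.
No new states can be added; the closed set is {3, 4, 5, 6, 7, 8, 12, 13, 14, 15, 16, 17}.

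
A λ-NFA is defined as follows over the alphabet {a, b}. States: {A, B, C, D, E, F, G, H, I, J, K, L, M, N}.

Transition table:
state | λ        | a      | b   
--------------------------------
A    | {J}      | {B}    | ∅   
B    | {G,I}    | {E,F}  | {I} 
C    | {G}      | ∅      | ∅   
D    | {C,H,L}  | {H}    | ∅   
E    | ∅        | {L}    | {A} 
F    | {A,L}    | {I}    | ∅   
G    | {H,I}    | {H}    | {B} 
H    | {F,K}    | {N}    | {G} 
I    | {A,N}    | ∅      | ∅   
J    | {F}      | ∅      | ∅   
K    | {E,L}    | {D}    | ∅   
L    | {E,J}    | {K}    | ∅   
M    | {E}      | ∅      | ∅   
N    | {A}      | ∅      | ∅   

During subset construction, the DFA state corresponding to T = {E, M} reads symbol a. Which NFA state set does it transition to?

{A, E, F, J, L}

E on a → {L}.
No a-transition from M.
Union after reading a: {L}.
Now take the λ-closure:
From L via λ: add E, J.
From J via λ: add F.
From F via λ: add A.
No new states can be added; the closed set is {A, E, F, J, L}.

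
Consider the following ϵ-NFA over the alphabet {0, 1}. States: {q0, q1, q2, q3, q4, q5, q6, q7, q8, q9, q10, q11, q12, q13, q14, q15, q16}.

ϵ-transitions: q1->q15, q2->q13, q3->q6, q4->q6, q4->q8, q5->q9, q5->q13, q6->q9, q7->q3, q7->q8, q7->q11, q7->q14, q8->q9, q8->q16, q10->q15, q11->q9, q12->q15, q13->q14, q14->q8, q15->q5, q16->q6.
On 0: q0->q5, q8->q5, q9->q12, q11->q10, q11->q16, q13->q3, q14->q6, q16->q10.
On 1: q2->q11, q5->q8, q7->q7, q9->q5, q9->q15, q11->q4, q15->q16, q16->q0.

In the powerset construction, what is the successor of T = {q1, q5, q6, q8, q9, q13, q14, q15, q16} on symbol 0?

{q3, q5, q6, q8, q9, q10, q12, q13, q14, q15, q16}

q8 on 0 → {q5}.
q9 on 0 → {q12}.
q13 on 0 → {q3}.
q14 on 0 → {q6}.
q16 on 0 → {q10}.
No 0-transition from q1, q5, q6, q15.
Union after reading 0: {q3, q5, q6, q10, q12}.
Now take the ϵ-closure:
From q5 via ϵ: add q9, q13.
From q10 via ϵ: add q15.
From q13 via ϵ: add q14.
From q14 via ϵ: add q8.
From q8 via ϵ: add q16.
No new states can be added; the closed set is {q3, q5, q6, q8, q9, q10, q12, q13, q14, q15, q16}.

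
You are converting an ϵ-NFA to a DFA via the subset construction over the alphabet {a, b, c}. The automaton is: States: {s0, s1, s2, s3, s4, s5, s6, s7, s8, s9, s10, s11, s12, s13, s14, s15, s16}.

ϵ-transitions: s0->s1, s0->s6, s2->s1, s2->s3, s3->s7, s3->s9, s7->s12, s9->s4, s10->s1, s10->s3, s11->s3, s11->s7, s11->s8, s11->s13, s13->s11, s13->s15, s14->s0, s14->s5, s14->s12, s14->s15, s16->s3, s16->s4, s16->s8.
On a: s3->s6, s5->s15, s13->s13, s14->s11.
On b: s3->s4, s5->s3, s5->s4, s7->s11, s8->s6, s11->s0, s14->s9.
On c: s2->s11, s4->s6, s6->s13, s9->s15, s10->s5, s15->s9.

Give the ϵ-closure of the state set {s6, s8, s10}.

{s1, s3, s4, s6, s7, s8, s9, s10, s12}

Start with {s6, s8, s10}.
From s10 via ϵ: add s1, s3.
From s3 via ϵ: add s7, s9.
From s7 via ϵ: add s12.
From s9 via ϵ: add s4.
No new states can be added; the closed set is {s1, s3, s4, s6, s7, s8, s9, s10, s12}.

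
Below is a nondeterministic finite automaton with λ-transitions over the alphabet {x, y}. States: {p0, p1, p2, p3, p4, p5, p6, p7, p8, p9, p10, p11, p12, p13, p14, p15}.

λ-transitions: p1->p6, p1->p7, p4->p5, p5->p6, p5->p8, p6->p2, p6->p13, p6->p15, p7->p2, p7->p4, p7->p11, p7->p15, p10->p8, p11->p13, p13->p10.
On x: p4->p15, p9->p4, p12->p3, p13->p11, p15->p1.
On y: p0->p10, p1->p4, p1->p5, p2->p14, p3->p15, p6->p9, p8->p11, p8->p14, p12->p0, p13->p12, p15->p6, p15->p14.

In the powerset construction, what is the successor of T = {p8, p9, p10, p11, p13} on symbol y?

{p8, p10, p11, p12, p13, p14}

p8 on y → {p11, p14}.
p13 on y → {p12}.
No y-transition from p9, p10, p11.
Union after reading y: {p11, p12, p14}.
Now take the λ-closure:
From p11 via λ: add p13.
From p13 via λ: add p10.
From p10 via λ: add p8.
No new states can be added; the closed set is {p8, p10, p11, p12, p13, p14}.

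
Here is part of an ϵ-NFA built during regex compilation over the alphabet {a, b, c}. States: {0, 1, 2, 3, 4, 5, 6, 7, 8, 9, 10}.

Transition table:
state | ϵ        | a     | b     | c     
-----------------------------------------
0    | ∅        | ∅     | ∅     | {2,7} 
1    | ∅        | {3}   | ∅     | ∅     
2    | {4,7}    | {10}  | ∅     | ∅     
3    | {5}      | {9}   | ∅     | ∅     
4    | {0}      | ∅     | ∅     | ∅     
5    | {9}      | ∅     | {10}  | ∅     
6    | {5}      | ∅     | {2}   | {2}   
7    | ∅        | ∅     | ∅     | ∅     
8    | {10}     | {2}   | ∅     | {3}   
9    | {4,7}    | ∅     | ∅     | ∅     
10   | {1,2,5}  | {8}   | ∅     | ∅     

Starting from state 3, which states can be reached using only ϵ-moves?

{0, 3, 4, 5, 7, 9}

Start with {3}.
From 3 via ϵ: add 5.
From 5 via ϵ: add 9.
From 9 via ϵ: add 4, 7.
From 4 via ϵ: add 0.
No new states can be added; the closed set is {0, 3, 4, 5, 7, 9}.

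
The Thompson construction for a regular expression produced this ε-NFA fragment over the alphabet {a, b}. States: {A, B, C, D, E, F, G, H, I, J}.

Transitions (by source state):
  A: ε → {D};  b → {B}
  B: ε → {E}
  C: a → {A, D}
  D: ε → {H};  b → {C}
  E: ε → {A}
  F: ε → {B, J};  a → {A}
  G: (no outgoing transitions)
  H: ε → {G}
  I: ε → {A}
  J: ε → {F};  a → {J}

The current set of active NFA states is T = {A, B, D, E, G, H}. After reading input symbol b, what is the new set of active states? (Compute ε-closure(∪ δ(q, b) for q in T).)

{A, B, C, D, E, G, H}

A on b → {B}.
D on b → {C}.
No b-transition from B, E, G, H.
Union after reading b: {B, C}.
Now take the ε-closure:
From B via ε: add E.
From E via ε: add A.
From A via ε: add D.
From D via ε: add H.
From H via ε: add G.
No new states can be added; the closed set is {A, B, C, D, E, G, H}.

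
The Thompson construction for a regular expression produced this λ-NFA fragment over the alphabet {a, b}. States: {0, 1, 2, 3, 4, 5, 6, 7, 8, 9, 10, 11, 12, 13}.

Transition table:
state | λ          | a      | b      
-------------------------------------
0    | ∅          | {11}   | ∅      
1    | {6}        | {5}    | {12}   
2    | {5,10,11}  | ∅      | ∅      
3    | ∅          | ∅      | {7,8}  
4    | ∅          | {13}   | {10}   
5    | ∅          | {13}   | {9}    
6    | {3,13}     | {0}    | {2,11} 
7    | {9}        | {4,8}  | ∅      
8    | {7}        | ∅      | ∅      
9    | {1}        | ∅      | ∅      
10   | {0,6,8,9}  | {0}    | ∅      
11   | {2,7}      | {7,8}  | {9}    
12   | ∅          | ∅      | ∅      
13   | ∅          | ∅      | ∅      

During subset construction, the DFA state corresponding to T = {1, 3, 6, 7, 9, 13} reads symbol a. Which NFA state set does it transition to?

{0, 1, 3, 4, 5, 6, 7, 8, 9, 13}

1 on a → {5}.
6 on a → {0}.
7 on a → {4, 8}.
No a-transition from 3, 9, 13.
Union after reading a: {0, 4, 5, 8}.
Now take the λ-closure:
From 8 via λ: add 7.
From 7 via λ: add 9.
From 9 via λ: add 1.
From 1 via λ: add 6.
From 6 via λ: add 3, 13.
No new states can be added; the closed set is {0, 1, 3, 4, 5, 6, 7, 8, 9, 13}.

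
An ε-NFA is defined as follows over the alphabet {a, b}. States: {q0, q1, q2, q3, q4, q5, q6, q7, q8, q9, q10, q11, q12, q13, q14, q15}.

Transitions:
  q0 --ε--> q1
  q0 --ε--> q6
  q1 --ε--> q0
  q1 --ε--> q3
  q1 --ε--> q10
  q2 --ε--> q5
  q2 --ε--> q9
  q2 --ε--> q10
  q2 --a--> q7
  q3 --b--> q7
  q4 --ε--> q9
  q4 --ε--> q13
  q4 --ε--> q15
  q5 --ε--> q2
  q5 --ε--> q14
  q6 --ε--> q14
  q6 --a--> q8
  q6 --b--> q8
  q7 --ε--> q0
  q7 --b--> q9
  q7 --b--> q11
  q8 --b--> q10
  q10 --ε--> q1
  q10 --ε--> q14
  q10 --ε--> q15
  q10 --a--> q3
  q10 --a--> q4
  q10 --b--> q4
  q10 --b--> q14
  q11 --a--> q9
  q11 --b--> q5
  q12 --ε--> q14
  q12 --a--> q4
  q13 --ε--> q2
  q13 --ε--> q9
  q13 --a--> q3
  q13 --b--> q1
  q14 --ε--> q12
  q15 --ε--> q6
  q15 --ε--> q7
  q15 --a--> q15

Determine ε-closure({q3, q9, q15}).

Start with {q3, q9, q15}.
From q15 via ε: add q6, q7.
From q6 via ε: add q14.
From q7 via ε: add q0.
From q0 via ε: add q1.
From q14 via ε: add q12.
From q1 via ε: add q10.
No new states can be added; the closed set is {q0, q1, q3, q6, q7, q9, q10, q12, q14, q15}.

{q0, q1, q3, q6, q7, q9, q10, q12, q14, q15}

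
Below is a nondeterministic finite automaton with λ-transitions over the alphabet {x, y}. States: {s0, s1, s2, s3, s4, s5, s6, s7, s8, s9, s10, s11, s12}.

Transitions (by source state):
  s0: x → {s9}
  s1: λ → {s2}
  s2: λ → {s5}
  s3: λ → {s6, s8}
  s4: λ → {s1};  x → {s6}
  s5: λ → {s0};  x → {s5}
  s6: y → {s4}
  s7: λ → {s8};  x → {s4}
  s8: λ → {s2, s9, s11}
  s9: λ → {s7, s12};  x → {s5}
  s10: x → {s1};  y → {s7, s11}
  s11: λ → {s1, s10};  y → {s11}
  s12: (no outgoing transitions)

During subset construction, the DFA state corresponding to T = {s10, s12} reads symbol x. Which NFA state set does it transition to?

s10 on x → {s1}.
No x-transition from s12.
Union after reading x: {s1}.
Now take the λ-closure:
From s1 via λ: add s2.
From s2 via λ: add s5.
From s5 via λ: add s0.
No new states can be added; the closed set is {s0, s1, s2, s5}.

{s0, s1, s2, s5}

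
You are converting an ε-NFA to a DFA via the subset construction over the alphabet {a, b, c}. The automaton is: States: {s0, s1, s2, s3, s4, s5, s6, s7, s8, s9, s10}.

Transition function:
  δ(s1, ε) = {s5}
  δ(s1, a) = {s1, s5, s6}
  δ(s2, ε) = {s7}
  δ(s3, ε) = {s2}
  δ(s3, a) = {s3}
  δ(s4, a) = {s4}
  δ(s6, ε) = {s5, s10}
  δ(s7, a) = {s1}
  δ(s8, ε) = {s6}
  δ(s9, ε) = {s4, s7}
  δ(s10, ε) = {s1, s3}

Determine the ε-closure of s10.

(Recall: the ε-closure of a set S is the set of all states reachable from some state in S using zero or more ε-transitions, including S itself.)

Start with {s10}.
From s10 via ε: add s1, s3.
From s1 via ε: add s5.
From s3 via ε: add s2.
From s2 via ε: add s7.
No new states can be added; the closed set is {s1, s2, s3, s5, s7, s10}.

{s1, s2, s3, s5, s7, s10}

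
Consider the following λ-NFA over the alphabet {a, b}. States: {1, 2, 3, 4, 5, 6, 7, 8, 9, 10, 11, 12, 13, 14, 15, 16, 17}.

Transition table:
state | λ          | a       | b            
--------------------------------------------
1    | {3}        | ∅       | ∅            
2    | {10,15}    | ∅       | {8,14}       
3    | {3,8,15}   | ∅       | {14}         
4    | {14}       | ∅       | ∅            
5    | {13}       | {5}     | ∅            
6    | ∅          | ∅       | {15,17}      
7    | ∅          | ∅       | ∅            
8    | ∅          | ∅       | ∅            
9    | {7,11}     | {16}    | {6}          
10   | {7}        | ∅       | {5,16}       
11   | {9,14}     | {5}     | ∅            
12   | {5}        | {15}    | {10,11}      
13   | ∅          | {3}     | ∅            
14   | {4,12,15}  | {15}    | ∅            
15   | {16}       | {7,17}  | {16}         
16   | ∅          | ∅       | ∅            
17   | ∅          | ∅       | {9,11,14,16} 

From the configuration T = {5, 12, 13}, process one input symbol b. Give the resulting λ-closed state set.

{4, 5, 7, 9, 10, 11, 12, 13, 14, 15, 16}

12 on b → {10, 11}.
No b-transition from 5, 13.
Union after reading b: {10, 11}.
Now take the λ-closure:
From 10 via λ: add 7.
From 11 via λ: add 9, 14.
From 14 via λ: add 4, 12, 15.
From 12 via λ: add 5.
From 15 via λ: add 16.
From 5 via λ: add 13.
No new states can be added; the closed set is {4, 5, 7, 9, 10, 11, 12, 13, 14, 15, 16}.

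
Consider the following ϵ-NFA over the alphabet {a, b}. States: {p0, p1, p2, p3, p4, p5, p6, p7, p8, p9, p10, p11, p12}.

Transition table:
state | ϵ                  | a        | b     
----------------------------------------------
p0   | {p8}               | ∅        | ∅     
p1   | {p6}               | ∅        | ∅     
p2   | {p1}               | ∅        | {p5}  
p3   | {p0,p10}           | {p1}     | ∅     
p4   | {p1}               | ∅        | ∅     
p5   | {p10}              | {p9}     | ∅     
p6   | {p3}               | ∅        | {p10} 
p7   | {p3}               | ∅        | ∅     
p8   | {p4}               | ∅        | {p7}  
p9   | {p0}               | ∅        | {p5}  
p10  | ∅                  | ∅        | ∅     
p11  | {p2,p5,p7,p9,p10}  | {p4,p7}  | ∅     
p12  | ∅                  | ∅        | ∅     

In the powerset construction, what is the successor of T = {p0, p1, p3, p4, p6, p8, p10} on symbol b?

{p0, p1, p3, p4, p6, p7, p8, p10}

p6 on b → {p10}.
p8 on b → {p7}.
No b-transition from p0, p1, p3, p4, p10.
Union after reading b: {p7, p10}.
Now take the ϵ-closure:
From p7 via ϵ: add p3.
From p3 via ϵ: add p0.
From p0 via ϵ: add p8.
From p8 via ϵ: add p4.
From p4 via ϵ: add p1.
From p1 via ϵ: add p6.
No new states can be added; the closed set is {p0, p1, p3, p4, p6, p7, p8, p10}.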